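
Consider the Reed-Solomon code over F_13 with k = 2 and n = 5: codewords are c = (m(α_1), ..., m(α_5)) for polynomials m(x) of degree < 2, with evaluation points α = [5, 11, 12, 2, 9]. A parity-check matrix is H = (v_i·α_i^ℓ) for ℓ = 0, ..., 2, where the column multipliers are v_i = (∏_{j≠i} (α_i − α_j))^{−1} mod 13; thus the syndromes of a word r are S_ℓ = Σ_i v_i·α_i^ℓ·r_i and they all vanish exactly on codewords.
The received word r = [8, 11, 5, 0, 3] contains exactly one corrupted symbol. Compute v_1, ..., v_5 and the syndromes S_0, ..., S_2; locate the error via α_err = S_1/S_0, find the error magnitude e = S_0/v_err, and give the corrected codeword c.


S = (7, 11, 8), error at position 5, error magnitude e = 6, c = [8, 11, 5, 0, 10].

Step 1: column multipliers v_i = (∏_{j≠i}(α_i − α_j))^{−1} mod 13.
  i = 1 (α = 5): (5−11)(5−12)(5−2)(5−9) = (−6)·(−7)·3·(−4) = −504 ≡ 3, so v_1 = 3^{−1} = 9 (mod 13).
  i = 2 (α = 11): (11−5)(11−12)(11−2)(11−9) = 6·(−1)·9·2 = −108 ≡ 9, so v_2 = 9^{−1} = 3 (mod 13).
  i = 3 (α = 12): (12−5)(12−11)(12−2)(12−9) = 7·1·10·3 = 210 ≡ 2, so v_3 = 2^{−1} = 7 (mod 13).
  i = 4 (α = 2): (2−5)(2−11)(2−12)(2−9) = (−3)·(−9)·(−10)·(−7) = 1890 ≡ 5, so v_4 = 5^{−1} = 8 (mod 13).
  i = 5 (α = 9): (9−5)(9−11)(9−12)(9−2) = 4·(−2)·(−3)·7 = 168 ≡ 12, so v_5 = 12^{−1} = 12 (mod 13).
  v = [9, 3, 7, 8, 12].
Step 2: syndromes of r = [8, 11, 5, 0, 3] (all sums mod 13).
  S_0 = Σ v_i r_i = 9·8 + 3·11 + 7·5 + 8·0 + 12·3 = 176 ≡ 7.
  S_1 = Σ v_i α_i r_i = 9·5·8 + 3·11·11 + 7·12·5 + 8·2·0 + 12·9·3 = 1467 ≡ 11.
  α_i^2 mod 13 = [12, 4, 1, 4, 3].
  S_2 = Σ v_i α_i^2 r_i = 9·12·8 + 3·4·11 + 7·1·5 + 8·4·0 + 12·3·3 = 1139 ≡ 8.
  S = (7, 11, 8) ≠ 0, so r is not a codeword (an error is present).
Step 3: locate the error. For a single error e at position i, S_ℓ = v_i·e·α_i^ℓ, so α_err = S_1/S_0.
  S_0^{−1} = 7^{−1} = 2 (mod 13), so α_err = 11·2 = 22 ≡ 9 = α_5. Error position i = 5.
  Consistency check: S_2/S_1 = 8·6 = 48 ≡ 9 = α_err ✓ (single-error assumption holds).
Step 4: error magnitude e = S_0/v_5 = S_0·∏_{j≠5}(α_5 − α_j) = 7·12 = 84 ≡ 6 (mod 13).
Step 5: correct position 5: c_5 = r_5 − e = 3 − 6 ≡ 10 (mod 13). Hence c = [8, 11, 5, 0, 10].
  Check: interpolating c through the α_i gives m(x) = 12 + 7·x (degree < 2) with m(α_i) = c_i for every i, so c is indeed a codeword.


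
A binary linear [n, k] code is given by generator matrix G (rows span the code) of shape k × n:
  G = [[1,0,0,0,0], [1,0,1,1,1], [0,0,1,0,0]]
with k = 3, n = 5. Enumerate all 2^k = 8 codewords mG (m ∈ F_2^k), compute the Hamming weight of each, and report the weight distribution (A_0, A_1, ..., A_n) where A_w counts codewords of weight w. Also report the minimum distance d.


Weight distribution: A_0 = 1, A_1 = 2, A_2 = 2, A_3 = 2, A_4 = 1. Minimum distance d = 1.

Enumerate all 2^3 = 8 messages m ∈ F_2^3.
For each, compute codeword c = mG in F_2^5, then tally its weight.
  m = 000 → c = 00000, weight = 0.
  m = 100 → c = 10000, weight = 1.
  m = 010 → c = 10111, weight = 4.
  m = 110 → c = 00111, weight = 3.
  m = 001 → c = 00100, weight = 1.
  m = 101 → c = 10100, weight = 2.
  m = 011 → c = 10011, weight = 3.
  m = 111 → c = 00011, weight = 2.
Tally weights:
  weight 0: 1 codewords.
  weight 1: 2 codewords.
  weight 2: 2 codewords.
  weight 3: 2 codewords.
  weight 4: 1 codewords.
Minimum distance d = smallest w > 0 with A_w > 0 = 1.
Sanity: Σ A_w = 8 = 2^3 = 8 ✓.


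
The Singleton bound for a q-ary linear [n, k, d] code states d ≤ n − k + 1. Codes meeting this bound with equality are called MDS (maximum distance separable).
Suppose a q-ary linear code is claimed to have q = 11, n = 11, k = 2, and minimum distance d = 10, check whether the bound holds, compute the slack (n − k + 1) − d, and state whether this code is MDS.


Singleton RHS = n − k + 1 = 10, slack = 0, bound satisfied, MDS.

Singleton bound: d ≤ n − k + 1.
Here n = 11, k = 2, so n − k + 1 = 10.
Given d = 10, check d ≤ 10: YES.
Slack = (n − k + 1) − d = 0.
The code is MDS (slack = 0).
Description: the claimed parameters are [11, 2, 10]_11; such a code would be MDS (meets Singleton bound).


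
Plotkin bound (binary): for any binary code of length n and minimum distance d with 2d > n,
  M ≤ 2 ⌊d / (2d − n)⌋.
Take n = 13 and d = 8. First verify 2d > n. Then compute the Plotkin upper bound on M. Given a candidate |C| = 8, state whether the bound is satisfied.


Plotkin bound M ≤ 4; given |C| = 8 > bound (violated).

Check applicability: 2d = 16, n = 13.
2d − n = 3 > 0, so Plotkin applies.
Compute d/(2d−n) = 8/3 ≈ 2.6667.
⌊d/(2d−n)⌋ = 2.
Plotkin bound: M ≤ 2·2 = 4.
Given |C| = 8, check: VIOLATED.
This |C| is above the Plotkin bound, so no binary code with n = 13, d = 8 and 8 codewords exists.


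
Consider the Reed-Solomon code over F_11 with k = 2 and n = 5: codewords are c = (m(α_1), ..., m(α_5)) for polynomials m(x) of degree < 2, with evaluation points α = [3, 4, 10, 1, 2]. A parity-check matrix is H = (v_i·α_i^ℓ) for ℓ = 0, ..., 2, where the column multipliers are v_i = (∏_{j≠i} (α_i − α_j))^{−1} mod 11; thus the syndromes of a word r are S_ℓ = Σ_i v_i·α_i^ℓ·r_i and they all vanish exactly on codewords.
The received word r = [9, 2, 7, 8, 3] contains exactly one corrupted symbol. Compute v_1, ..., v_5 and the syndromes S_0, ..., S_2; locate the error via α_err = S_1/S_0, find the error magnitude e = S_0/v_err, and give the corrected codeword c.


S = (8, 10, 7), error at position 2, error magnitude e = 9, c = [9, 4, 7, 8, 3].

Step 1: column multipliers v_i = (∏_{j≠i}(α_i − α_j))^{−1} mod 11.
  i = 1 (α = 3): (3−4)(3−10)(3−1)(3−2) = (−1)·(−7)·2·1 = 14 ≡ 3, so v_1 = 3^{−1} = 4 (mod 11).
  i = 2 (α = 4): (4−3)(4−10)(4−1)(4−2) = 1·(−6)·3·2 = −36 ≡ 8, so v_2 = 8^{−1} = 7 (mod 11).
  i = 3 (α = 10): (10−3)(10−4)(10−1)(10−2) = 7·6·9·8 = 3024 ≡ 10, so v_3 = 10^{−1} = 10 (mod 11).
  i = 4 (α = 1): (1−3)(1−4)(1−10)(1−2) = (−2)·(−3)·(−9)·(−1) = 54 ≡ 10, so v_4 = 10^{−1} = 10 (mod 11).
  i = 5 (α = 2): (2−3)(2−4)(2−10)(2−1) = (−1)·(−2)·(−8)·1 = −16 ≡ 6, so v_5 = 6^{−1} = 2 (mod 11).
  v = [4, 7, 10, 10, 2].
Step 2: syndromes of r = [9, 2, 7, 8, 3] (all sums mod 11).
  S_0 = Σ v_i r_i = 4·9 + 7·2 + 10·7 + 10·8 + 2·3 = 206 ≡ 8.
  S_1 = Σ v_i α_i r_i = 4·3·9 + 7·4·2 + 10·10·7 + 10·1·8 + 2·2·3 = 956 ≡ 10.
  α_i^2 mod 11 = [9, 5, 1, 1, 4].
  S_2 = Σ v_i α_i^2 r_i = 4·9·9 + 7·5·2 + 10·1·7 + 10·1·8 + 2·4·3 = 568 ≡ 7.
  S = (8, 10, 7) ≠ 0, so r is not a codeword (an error is present).
Step 3: locate the error. For a single error e at position i, S_ℓ = v_i·e·α_i^ℓ, so α_err = S_1/S_0.
  S_0^{−1} = 8^{−1} = 7 (mod 11), so α_err = 10·7 = 70 ≡ 4 = α_2. Error position i = 2.
  Consistency check: S_2/S_1 = 7·10 = 70 ≡ 4 = α_err ✓ (single-error assumption holds).
Step 4: error magnitude e = S_0/v_2 = S_0·∏_{j≠2}(α_2 − α_j) = 8·8 = 64 ≡ 9 (mod 11).
Step 5: correct position 2: c_2 = r_2 − e = 2 − 9 ≡ 4 (mod 11). Hence c = [9, 4, 7, 8, 3].
  Check: interpolating c through the α_i gives m(x) = 2 + 6·x (degree < 2) with m(α_i) = c_i for every i, so c is indeed a codeword.


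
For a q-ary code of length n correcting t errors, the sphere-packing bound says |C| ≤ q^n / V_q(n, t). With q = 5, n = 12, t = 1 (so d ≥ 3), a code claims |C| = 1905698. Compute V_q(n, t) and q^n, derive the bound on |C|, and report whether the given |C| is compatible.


V_q(n, t) = 49, q^n = 244140625, Hamming bound = 4982461, |C| = 1905698 ≤ bound (satisfied).

Step 1: Compute V_q(n, t) = Σ_{j=0}^1 C(n, j) (q−1)^j.
  j = 0: C(12,0)·(4)^0 = 1·1 = 1.
  j = 1: C(12,1)·(4)^1 = 12·4 = 48.
  V_q(n, t) = 1 + 48 = 49.
Step 2: q^n = 5^12 = 244140625.
Step 3: Hamming bound ⌊q^n / V_q(n,t)⌋ = ⌊244140625/49⌋ = 4982461.
Step 4: Compare |C| = 1905698 to 4982461: satisfied.
The claimed |C| lies below the Hamming bound.


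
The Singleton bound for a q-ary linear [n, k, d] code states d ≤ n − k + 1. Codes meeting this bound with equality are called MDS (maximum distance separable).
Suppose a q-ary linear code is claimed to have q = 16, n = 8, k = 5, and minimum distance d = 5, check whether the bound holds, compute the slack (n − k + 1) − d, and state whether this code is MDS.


Singleton RHS = n − k + 1 = 4, slack = -1, bound violated (no such code; not MDS).

Singleton bound: d ≤ n − k + 1.
Here n = 8, k = 5, so n − k + 1 = 4.
Given d = 5, check d ≤ 4: NO.
Slack = (n − k + 1) − d = -1.
The slack is negative: d = 5 exceeds n − k + 1 = 4 by 1, so the Singleton bound is violated and no linear [8, 5, 5]_16 code can exist. In particular it is not MDS (MDS requires d = n − k + 1 exactly).
Description: the claimed parameters are [8, 5, 5]_16; such a code would be impossible (violates the Singleton bound).


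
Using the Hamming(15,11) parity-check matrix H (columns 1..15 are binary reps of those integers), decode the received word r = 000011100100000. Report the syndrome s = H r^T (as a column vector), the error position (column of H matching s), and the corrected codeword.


s = (1, 1, 1, 0)^T, error position = 14, corrected codeword c = 000011100100010

Compute s = H r^T mod 2 one row at a time:
  s_1 = 0 + 0 + 1 + 0 + 0 + 0 + 0 + 0 = 1 ≡ 1 (mod 2).
  s_2 = 0 + 1 + 1 + 1 + 0 + 0 + 0 + 0 = 3 ≡ 1 (mod 2).
  s_3 = 0 + 0 + 1 + 1 + 1 + 0 + 0 + 0 = 3 ≡ 1 (mod 2).
  s_4 = 0 + 0 + 1 + 1 + 0 + 0 + 0 + 0 = 2 ≡ 0 (mod 2).
s = (1, 1, 1, 0)^T — this equals column 14 of H (binary 1110), so error is at position 14.
Correct: flip bit 14 of r = 000011100100000 to get c = 000011100100010.


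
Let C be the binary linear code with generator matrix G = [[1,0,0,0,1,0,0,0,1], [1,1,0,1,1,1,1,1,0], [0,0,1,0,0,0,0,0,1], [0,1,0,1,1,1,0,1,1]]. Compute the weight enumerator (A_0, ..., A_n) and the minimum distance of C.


Weight distribution: A_0 = 1, A_2 = 2, A_3 = 4, A_4 = 1, A_5 = 1, A_6 = 4, A_7 = 2, A_9 = 1. Minimum distance d = 2.

Enumerate all 2^4 = 16 messages m ∈ F_2^4.
For each, compute codeword c = mG in F_2^9, then tally its weight.
  m = 0000 → c = 000000000, weight = 0.
  m = 1000 → c = 100010001, weight = 3.
  m = 0100 → c = 110111110, weight = 7.
  m = 1100 → c = 010101111, weight = 6.
  m = 0010 → c = 001000001, weight = 2.
  m = 1010 → c = 101010000, weight = 3.
  m = 0110 → c = 111111111, weight = 9.
  m = 1110 → c = 011101110, weight = 6.
  m = 0001 → c = 010111011, weight = 6.
  m = 1001 → c = 110101010, weight = 5.
  m = 0101 → c = 100000101, weight = 3.
  m = 1101 → c = 000010100, weight = 2.
  m = 0011 → c = 011111010, weight = 6.
  m = 1011 → c = 111101011, weight = 7.
  m = 0111 → c = 101000100, weight = 3.
  m = 1111 → c = 001010101, weight = 4.
Tally weights:
  weight 0: 1 codewords.
  weight 2: 2 codewords.
  weight 3: 4 codewords.
  weight 4: 1 codewords.
  weight 5: 1 codewords.
  weight 6: 4 codewords.
  weight 7: 2 codewords.
  weight 9: 1 codewords.
Minimum distance d = smallest w > 0 with A_w > 0 = 2.
Sanity: Σ A_w = 16 = 2^4 = 16 ✓.


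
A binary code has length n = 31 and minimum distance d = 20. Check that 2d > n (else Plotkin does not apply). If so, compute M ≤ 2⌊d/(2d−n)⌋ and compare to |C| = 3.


Plotkin bound M ≤ 4; given |C| = 3 ≤ bound (satisfied).

Check applicability: 2d = 40, n = 31.
2d − n = 9 > 0, so Plotkin applies.
Compute d/(2d−n) = 20/9 ≈ 2.2222.
⌊d/(2d−n)⌋ = 2.
Plotkin bound: M ≤ 2·2 = 4.
Given |C| = 3, check: satisfied.
This |C| is below the Plotkin bound.


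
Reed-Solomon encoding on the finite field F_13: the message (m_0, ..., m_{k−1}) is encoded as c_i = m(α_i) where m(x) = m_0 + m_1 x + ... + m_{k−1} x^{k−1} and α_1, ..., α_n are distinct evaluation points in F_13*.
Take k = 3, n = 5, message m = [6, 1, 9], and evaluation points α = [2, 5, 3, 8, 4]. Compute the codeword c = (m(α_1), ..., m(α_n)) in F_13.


c = [5, 2, 12, 5, 11]

Message polynomial: m(x) = 6 + 1·x + 9·x^2 (mod 13).
For each evaluation point α_i, compute m(α_i) mod 13:
  α_1 = 2: Horner steps 9 → 6 → 5, so m(2) = 5.
  α_2 = 5: Horner steps 9 → 7 → 2, so m(5) = 2.
  α_3 = 3: Horner steps 9 → 2 → 12, so m(3) = 12.
  α_4 = 8: Horner steps 9 → 8 → 5, so m(8) = 5.
  α_5 = 4: Horner steps 9 → 11 → 11, so m(4) = 11.
Codeword c = [5, 2, 12, 5, 11] ∈ F_13^5.


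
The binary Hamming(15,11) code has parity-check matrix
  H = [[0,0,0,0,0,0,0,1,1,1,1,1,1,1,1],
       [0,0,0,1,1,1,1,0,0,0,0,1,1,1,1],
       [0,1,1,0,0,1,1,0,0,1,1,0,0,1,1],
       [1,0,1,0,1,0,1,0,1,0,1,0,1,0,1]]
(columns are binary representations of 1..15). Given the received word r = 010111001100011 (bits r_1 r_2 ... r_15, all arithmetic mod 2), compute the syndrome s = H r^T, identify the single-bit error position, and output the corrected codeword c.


s = (0, 1, 1, 1)^T, error position = 7, corrected codeword c = 010111101100011

Compute s = H r^T mod 2 one row at a time:
  s_1 = 0 + 1 + 1 + 0 + 0 + 0 + 1 + 1 = 4 ≡ 0 (mod 2).
  s_2 = 1 + 1 + 1 + 0 + 0 + 0 + 1 + 1 = 5 ≡ 1 (mod 2).
  s_3 = 1 + 0 + 1 + 0 + 1 + 0 + 1 + 1 = 5 ≡ 1 (mod 2).
  s_4 = 0 + 0 + 1 + 0 + 1 + 0 + 0 + 1 = 3 ≡ 1 (mod 2).
s = (0, 1, 1, 1)^T — this equals column 7 of H (binary 0111), so error is at position 7.
Correct: flip bit 7 of r = 010111001100011 to get c = 010111101100011.


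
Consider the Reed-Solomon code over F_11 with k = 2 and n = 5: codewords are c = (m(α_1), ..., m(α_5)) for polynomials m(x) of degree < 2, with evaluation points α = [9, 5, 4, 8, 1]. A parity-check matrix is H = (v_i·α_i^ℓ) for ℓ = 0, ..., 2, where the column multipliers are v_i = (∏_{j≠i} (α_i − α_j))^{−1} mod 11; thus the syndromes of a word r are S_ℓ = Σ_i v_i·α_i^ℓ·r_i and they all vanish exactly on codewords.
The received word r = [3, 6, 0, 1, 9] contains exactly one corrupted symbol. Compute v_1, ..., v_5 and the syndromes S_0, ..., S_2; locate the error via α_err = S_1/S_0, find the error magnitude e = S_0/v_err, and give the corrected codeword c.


S = (3, 1, 4), error at position 3, error magnitude e = 7, c = [3, 6, 4, 1, 9].

Step 1: column multipliers v_i = (∏_{j≠i}(α_i − α_j))^{−1} mod 11.
  i = 1 (α = 9): (9−5)(9−4)(9−8)(9−1) = 4·5·1·8 = 160 ≡ 6, so v_1 = 6^{−1} = 2 (mod 11).
  i = 2 (α = 5): (5−9)(5−4)(5−8)(5−1) = (−4)·1·(−3)·4 = 48 ≡ 4, so v_2 = 4^{−1} = 3 (mod 11).
  i = 3 (α = 4): (4−9)(4−5)(4−8)(4−1) = (−5)·(−1)·(−4)·3 = −60 ≡ 6, so v_3 = 6^{−1} = 2 (mod 11).
  i = 4 (α = 8): (8−9)(8−5)(8−4)(8−1) = (−1)·3·4·7 = −84 ≡ 4, so v_4 = 4^{−1} = 3 (mod 11).
  i = 5 (α = 1): (1−9)(1−5)(1−4)(1−8) = (−8)·(−4)·(−3)·(−7) = 672 ≡ 1, so v_5 = 1^{−1} = 1 (mod 11).
  v = [2, 3, 2, 3, 1].
Step 2: syndromes of r = [3, 6, 0, 1, 9] (all sums mod 11).
  S_0 = Σ v_i r_i = 2·3 + 3·6 + 2·0 + 3·1 + 1·9 = 36 ≡ 3.
  S_1 = Σ v_i α_i r_i = 2·9·3 + 3·5·6 + 2·4·0 + 3·8·1 + 1·1·9 = 177 ≡ 1.
  α_i^2 mod 11 = [4, 3, 5, 9, 1].
  S_2 = Σ v_i α_i^2 r_i = 2·4·3 + 3·3·6 + 2·5·0 + 3·9·1 + 1·1·9 = 114 ≡ 4.
  S = (3, 1, 4) ≠ 0, so r is not a codeword (an error is present).
Step 3: locate the error. For a single error e at position i, S_ℓ = v_i·e·α_i^ℓ, so α_err = S_1/S_0.
  S_0^{−1} = 3^{−1} = 4 (mod 11), so α_err = 1·4 = 4 ≡ 4 = α_3. Error position i = 3.
  Consistency check: S_2/S_1 = 4·1 = 4 ≡ 4 = α_err ✓ (single-error assumption holds).
Step 4: error magnitude e = S_0/v_3 = S_0·∏_{j≠3}(α_3 − α_j) = 3·6 = 18 ≡ 7 (mod 11).
Step 5: correct position 3: c_3 = r_3 − e = 0 − 7 ≡ 4 (mod 11). Hence c = [3, 6, 4, 1, 9].
  Check: interpolating c through the α_i gives m(x) = 7 + 2·x (degree < 2) with m(α_i) = c_i for every i, so c is indeed a codeword.


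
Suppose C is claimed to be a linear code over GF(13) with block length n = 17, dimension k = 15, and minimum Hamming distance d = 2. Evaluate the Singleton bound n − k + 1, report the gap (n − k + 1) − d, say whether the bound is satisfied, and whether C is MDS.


Singleton RHS = n − k + 1 = 3, slack = 1, bound satisfied, not MDS.

Singleton bound: d ≤ n − k + 1.
Here n = 17, k = 15, so n − k + 1 = 3.
Given d = 2, check d ≤ 3: YES.
Slack = (n − k + 1) − d = 1.
The code is NOT MDS (slack = 1 > 0).
Description: the claimed parameters are [17, 15, 2]_13; such a code would be non-MDS.


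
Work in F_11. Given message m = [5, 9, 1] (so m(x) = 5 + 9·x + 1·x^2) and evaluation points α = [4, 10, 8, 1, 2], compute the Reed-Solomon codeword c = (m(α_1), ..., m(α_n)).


c = [2, 8, 9, 4, 5]

Message polynomial: m(x) = 5 + 9·x + 1·x^2 (mod 11).
For each evaluation point α_i, compute m(α_i) mod 11:
  α_1 = 4: Horner steps 1 → 2 → 2, so m(4) = 2.
  α_2 = 10: Horner steps 1 → 8 → 8, so m(10) = 8.
  α_3 = 8: Horner steps 1 → 6 → 9, so m(8) = 9.
  α_4 = 1: Horner steps 1 → 10 → 4, so m(1) = 4.
  α_5 = 2: Horner steps 1 → 0 → 5, so m(2) = 5.
Codeword c = [2, 8, 9, 4, 5] ∈ F_11^5.


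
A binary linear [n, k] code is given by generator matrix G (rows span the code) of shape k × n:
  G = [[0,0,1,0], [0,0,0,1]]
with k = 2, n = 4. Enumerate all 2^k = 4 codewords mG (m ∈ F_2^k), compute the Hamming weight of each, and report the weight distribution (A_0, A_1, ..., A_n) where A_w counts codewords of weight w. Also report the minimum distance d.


Weight distribution: A_0 = 1, A_1 = 2, A_2 = 1. Minimum distance d = 1.

Enumerate all 2^2 = 4 messages m ∈ F_2^2.
For each, compute codeword c = mG in F_2^4, then tally its weight.
  m = 00 → c = 0000, weight = 0.
  m = 10 → c = 0010, weight = 1.
  m = 01 → c = 0001, weight = 1.
  m = 11 → c = 0011, weight = 2.
Tally weights:
  weight 0: 1 codewords.
  weight 1: 2 codewords.
  weight 2: 1 codewords.
Minimum distance d = smallest w > 0 with A_w > 0 = 1.
Sanity: Σ A_w = 4 = 2^2 = 4 ✓.


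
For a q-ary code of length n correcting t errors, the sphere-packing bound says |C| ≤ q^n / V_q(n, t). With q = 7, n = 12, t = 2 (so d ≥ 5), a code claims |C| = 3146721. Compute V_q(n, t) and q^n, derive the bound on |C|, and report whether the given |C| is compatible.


V_q(n, t) = 2449, q^n = 13841287201, Hamming bound = 5651811, |C| = 3146721 ≤ bound (satisfied).

Step 1: Compute V_q(n, t) = Σ_{j=0}^2 C(n, j) (q−1)^j.
  j = 0: C(12,0)·(6)^0 = 1·1 = 1.
  j = 1: C(12,1)·(6)^1 = 12·6 = 72.
  j = 2: C(12,2)·(6)^2 = 66·36 = 2376.
  V_q(n, t) = 1 + 72 + 2376 = 2449.
Step 2: q^n = 7^12 = 13841287201.
Step 3: Hamming bound ⌊q^n / V_q(n,t)⌋ = ⌊13841287201/2449⌋ = 5651811.
Step 4: Compare |C| = 3146721 to 5651811: satisfied.
The claimed |C| lies below the Hamming bound.


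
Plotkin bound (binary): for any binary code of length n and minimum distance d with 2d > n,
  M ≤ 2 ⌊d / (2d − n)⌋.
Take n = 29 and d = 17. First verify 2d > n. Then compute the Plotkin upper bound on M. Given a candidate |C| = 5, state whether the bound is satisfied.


Plotkin bound M ≤ 6; given |C| = 5 ≤ bound (satisfied).

Check applicability: 2d = 34, n = 29.
2d − n = 5 > 0, so Plotkin applies.
Compute d/(2d−n) = 17/5 ≈ 3.4000.
⌊d/(2d−n)⌋ = 3.
Plotkin bound: M ≤ 2·3 = 6.
Given |C| = 5, check: satisfied.
This |C| is below the Plotkin bound.


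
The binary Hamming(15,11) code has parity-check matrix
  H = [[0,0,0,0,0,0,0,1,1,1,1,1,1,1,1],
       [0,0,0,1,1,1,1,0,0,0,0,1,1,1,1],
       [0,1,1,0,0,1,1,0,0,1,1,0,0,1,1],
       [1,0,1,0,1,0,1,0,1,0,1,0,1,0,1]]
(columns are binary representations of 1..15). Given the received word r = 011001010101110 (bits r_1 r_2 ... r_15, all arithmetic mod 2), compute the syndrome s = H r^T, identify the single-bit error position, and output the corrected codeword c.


s = (1, 0, 1, 0)^T, error position = 10, corrected codeword c = 011001010001110

Compute s = H r^T mod 2 one row at a time:
  s_1 = 1 + 0 + 1 + 0 + 1 + 1 + 1 + 0 = 5 ≡ 1 (mod 2).
  s_2 = 0 + 0 + 1 + 0 + 1 + 1 + 1 + 0 = 4 ≡ 0 (mod 2).
  s_3 = 1 + 1 + 1 + 0 + 1 + 0 + 1 + 0 = 5 ≡ 1 (mod 2).
  s_4 = 0 + 1 + 0 + 0 + 0 + 0 + 1 + 0 = 2 ≡ 0 (mod 2).
s = (1, 0, 1, 0)^T — this equals column 10 of H (binary 1010), so error is at position 10.
Correct: flip bit 10 of r = 011001010101110 to get c = 011001010001110.


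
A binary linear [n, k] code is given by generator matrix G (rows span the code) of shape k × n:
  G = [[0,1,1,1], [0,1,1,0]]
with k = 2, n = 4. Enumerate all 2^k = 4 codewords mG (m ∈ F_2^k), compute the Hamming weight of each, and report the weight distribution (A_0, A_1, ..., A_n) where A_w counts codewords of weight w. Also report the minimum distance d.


Weight distribution: A_0 = 1, A_1 = 1, A_2 = 1, A_3 = 1. Minimum distance d = 1.

Enumerate all 2^2 = 4 messages m ∈ F_2^2.
For each, compute codeword c = mG in F_2^4, then tally its weight.
  m = 00 → c = 0000, weight = 0.
  m = 10 → c = 0111, weight = 3.
  m = 01 → c = 0110, weight = 2.
  m = 11 → c = 0001, weight = 1.
Tally weights:
  weight 0: 1 codewords.
  weight 1: 1 codewords.
  weight 2: 1 codewords.
  weight 3: 1 codewords.
Minimum distance d = smallest w > 0 with A_w > 0 = 1.
Sanity: Σ A_w = 4 = 2^2 = 4 ✓.


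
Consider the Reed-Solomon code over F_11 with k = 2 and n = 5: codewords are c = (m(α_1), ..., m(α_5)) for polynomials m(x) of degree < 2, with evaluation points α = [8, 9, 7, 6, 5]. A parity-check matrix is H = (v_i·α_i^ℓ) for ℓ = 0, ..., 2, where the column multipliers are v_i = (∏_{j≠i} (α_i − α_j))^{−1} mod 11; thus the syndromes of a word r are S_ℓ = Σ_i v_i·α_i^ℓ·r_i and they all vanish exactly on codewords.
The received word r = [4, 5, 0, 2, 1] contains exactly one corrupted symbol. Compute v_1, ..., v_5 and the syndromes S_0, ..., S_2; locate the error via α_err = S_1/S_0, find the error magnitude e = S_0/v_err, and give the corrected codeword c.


S = (2, 3, 10), error at position 3, error magnitude e = 8, c = [4, 5, 3, 2, 1].

Step 1: column multipliers v_i = (∏_{j≠i}(α_i − α_j))^{−1} mod 11.
  i = 1 (α = 8): (8−9)(8−7)(8−6)(8−5) = (−1)·1·2·3 = −6 ≡ 5, so v_1 = 5^{−1} = 9 (mod 11).
  i = 2 (α = 9): (9−8)(9−7)(9−6)(9−5) = 1·2·3·4 = 24 ≡ 2, so v_2 = 2^{−1} = 6 (mod 11).
  i = 3 (α = 7): (7−8)(7−9)(7−6)(7−5) = (−1)·(−2)·1·2 = 4 ≡ 4, so v_3 = 4^{−1} = 3 (mod 11).
  i = 4 (α = 6): (6−8)(6−9)(6−7)(6−5) = (−2)·(−3)·(−1)·1 = −6 ≡ 5, so v_4 = 5^{−1} = 9 (mod 11).
  i = 5 (α = 5): (5−8)(5−9)(5−7)(5−6) = (−3)·(−4)·(−2)·(−1) = 24 ≡ 2, so v_5 = 2^{−1} = 6 (mod 11).
  v = [9, 6, 3, 9, 6].
Step 2: syndromes of r = [4, 5, 0, 2, 1] (all sums mod 11).
  S_0 = Σ v_i r_i = 9·4 + 6·5 + 3·0 + 9·2 + 6·1 = 90 ≡ 2.
  S_1 = Σ v_i α_i r_i = 9·8·4 + 6·9·5 + 3·7·0 + 9·6·2 + 6·5·1 = 696 ≡ 3.
  α_i^2 mod 11 = [9, 4, 5, 3, 3].
  S_2 = Σ v_i α_i^2 r_i = 9·9·4 + 6·4·5 + 3·5·0 + 9·3·2 + 6·3·1 = 516 ≡ 10.
  S = (2, 3, 10) ≠ 0, so r is not a codeword (an error is present).
Step 3: locate the error. For a single error e at position i, S_ℓ = v_i·e·α_i^ℓ, so α_err = S_1/S_0.
  S_0^{−1} = 2^{−1} = 6 (mod 11), so α_err = 3·6 = 18 ≡ 7 = α_3. Error position i = 3.
  Consistency check: S_2/S_1 = 10·4 = 40 ≡ 7 = α_err ✓ (single-error assumption holds).
Step 4: error magnitude e = S_0/v_3 = S_0·∏_{j≠3}(α_3 − α_j) = 2·4 = 8 ≡ 8 (mod 11).
Step 5: correct position 3: c_3 = r_3 − e = 0 − 8 ≡ 3 (mod 11). Hence c = [4, 5, 3, 2, 1].
  Check: interpolating c through the α_i gives m(x) = 7 + 1·x (degree < 2) with m(α_i) = c_i for every i, so c is indeed a codeword.


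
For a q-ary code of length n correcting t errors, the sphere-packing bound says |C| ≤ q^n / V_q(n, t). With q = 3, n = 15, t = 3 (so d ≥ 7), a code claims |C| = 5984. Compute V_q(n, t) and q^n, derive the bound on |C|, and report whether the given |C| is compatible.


V_q(n, t) = 4091, q^n = 14348907, Hamming bound = 3507, |C| = 5984 > bound (violated).

Step 1: Compute V_q(n, t) = Σ_{j=0}^3 C(n, j) (q−1)^j.
  j = 0: C(15,0)·(2)^0 = 1·1 = 1.
  j = 1: C(15,1)·(2)^1 = 15·2 = 30.
  j = 2: C(15,2)·(2)^2 = 105·4 = 420.
  j = 3: C(15,3)·(2)^3 = 455·8 = 3640.
  V_q(n, t) = 1 + 30 + 420 + 3640 = 4091.
Step 2: q^n = 3^15 = 14348907.
Step 3: Hamming bound ⌊q^n / V_q(n,t)⌋ = ⌊14348907/4091⌋ = 3507.
Step 4: Compare |C| = 5984 to 3507: violated.
The claimed |C| lies above the Hamming bound, so no 3-ary code of length 15 with d ≥ 7 can have 5984 codewords.


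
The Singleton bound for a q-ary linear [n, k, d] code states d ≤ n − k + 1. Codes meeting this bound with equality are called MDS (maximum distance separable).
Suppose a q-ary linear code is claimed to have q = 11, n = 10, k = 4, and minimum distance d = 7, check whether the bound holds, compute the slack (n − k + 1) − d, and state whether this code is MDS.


Singleton RHS = n − k + 1 = 7, slack = 0, bound satisfied, MDS.

Singleton bound: d ≤ n − k + 1.
Here n = 10, k = 4, so n − k + 1 = 7.
Given d = 7, check d ≤ 7: YES.
Slack = (n − k + 1) − d = 0.
The code is MDS (slack = 0).
Description: the claimed parameters are [10, 4, 7]_11; such a code would be MDS (meets Singleton bound).


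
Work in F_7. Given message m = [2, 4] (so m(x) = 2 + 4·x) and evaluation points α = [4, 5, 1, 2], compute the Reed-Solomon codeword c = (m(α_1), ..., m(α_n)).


c = [4, 1, 6, 3]

Message polynomial: m(x) = 2 + 4·x (mod 7).
For each evaluation point α_i, compute m(α_i) mod 7:
  α_1 = 4: Horner steps 4 → 4, so m(4) = 4.
  α_2 = 5: Horner steps 4 → 1, so m(5) = 1.
  α_3 = 1: Horner steps 4 → 6, so m(1) = 6.
  α_4 = 2: Horner steps 4 → 3, so m(2) = 3.
Codeword c = [4, 1, 6, 3] ∈ F_7^4.


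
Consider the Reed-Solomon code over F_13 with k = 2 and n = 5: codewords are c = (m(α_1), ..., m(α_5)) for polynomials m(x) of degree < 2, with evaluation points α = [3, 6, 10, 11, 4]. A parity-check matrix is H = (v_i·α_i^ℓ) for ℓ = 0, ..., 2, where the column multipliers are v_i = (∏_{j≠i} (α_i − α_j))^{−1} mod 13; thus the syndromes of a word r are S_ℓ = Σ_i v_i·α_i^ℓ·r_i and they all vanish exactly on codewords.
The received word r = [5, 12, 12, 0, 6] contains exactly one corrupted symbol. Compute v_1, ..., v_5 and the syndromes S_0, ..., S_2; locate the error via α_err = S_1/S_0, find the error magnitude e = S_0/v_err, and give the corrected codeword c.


S = (10, 8, 9), error at position 2, error magnitude e = 4, c = [5, 8, 12, 0, 6].

Step 1: column multipliers v_i = (∏_{j≠i}(α_i − α_j))^{−1} mod 13.
  i = 1 (α = 3): (3−6)(3−10)(3−11)(3−4) = (−3)·(−7)·(−8)·(−1) = 168 ≡ 12, so v_1 = 12^{−1} = 12 (mod 13).
  i = 2 (α = 6): (6−3)(6−10)(6−11)(6−4) = 3·(−4)·(−5)·2 = 120 ≡ 3, so v_2 = 3^{−1} = 9 (mod 13).
  i = 3 (α = 10): (10−3)(10−6)(10−11)(10−4) = 7·4·(−1)·6 = −168 ≡ 1, so v_3 = 1^{−1} = 1 (mod 13).
  i = 4 (α = 11): (11−3)(11−6)(11−10)(11−4) = 8·5·1·7 = 280 ≡ 7, so v_4 = 7^{−1} = 2 (mod 13).
  i = 5 (α = 4): (4−3)(4−6)(4−10)(4−11) = 1·(−2)·(−6)·(−7) = −84 ≡ 7, so v_5 = 7^{−1} = 2 (mod 13).
  v = [12, 9, 1, 2, 2].
Step 2: syndromes of r = [5, 12, 12, 0, 6] (all sums mod 13).
  S_0 = Σ v_i r_i = 12·5 + 9·12 + 1·12 + 2·0 + 2·6 = 192 ≡ 10.
  S_1 = Σ v_i α_i r_i = 12·3·5 + 9·6·12 + 1·10·12 + 2·11·0 + 2·4·6 = 996 ≡ 8.
  α_i^2 mod 13 = [9, 10, 9, 4, 3].
  S_2 = Σ v_i α_i^2 r_i = 12·9·5 + 9·10·12 + 1·9·12 + 2·4·0 + 2·3·6 = 1764 ≡ 9.
  S = (10, 8, 9) ≠ 0, so r is not a codeword (an error is present).
Step 3: locate the error. For a single error e at position i, S_ℓ = v_i·e·α_i^ℓ, so α_err = S_1/S_0.
  S_0^{−1} = 10^{−1} = 4 (mod 13), so α_err = 8·4 = 32 ≡ 6 = α_2. Error position i = 2.
  Consistency check: S_2/S_1 = 9·5 = 45 ≡ 6 = α_err ✓ (single-error assumption holds).
Step 4: error magnitude e = S_0/v_2 = S_0·∏_{j≠2}(α_2 − α_j) = 10·3 = 30 ≡ 4 (mod 13).
Step 5: correct position 2: c_2 = r_2 − e = 12 − 4 ≡ 8 (mod 13). Hence c = [5, 8, 12, 0, 6].
  Check: interpolating c through the α_i gives m(x) = 2 + 1·x (degree < 2) with m(α_i) = c_i for every i, so c is indeed a codeword.


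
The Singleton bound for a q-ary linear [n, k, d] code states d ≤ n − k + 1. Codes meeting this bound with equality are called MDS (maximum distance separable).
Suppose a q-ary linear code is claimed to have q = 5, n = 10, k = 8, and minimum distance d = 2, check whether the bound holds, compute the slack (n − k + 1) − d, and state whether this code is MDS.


Singleton RHS = n − k + 1 = 3, slack = 1, bound satisfied, not MDS.

Singleton bound: d ≤ n − k + 1.
Here n = 10, k = 8, so n − k + 1 = 3.
Given d = 2, check d ≤ 3: YES.
Slack = (n − k + 1) − d = 1.
The code is NOT MDS (slack = 1 > 0).
Description: the claimed parameters are [10, 8, 2]_5; such a code would be non-MDS.


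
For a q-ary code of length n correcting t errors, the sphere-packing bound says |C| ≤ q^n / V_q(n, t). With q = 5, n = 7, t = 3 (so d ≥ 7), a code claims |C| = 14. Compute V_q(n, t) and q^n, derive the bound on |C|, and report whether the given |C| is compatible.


V_q(n, t) = 2605, q^n = 78125, Hamming bound = 29, |C| = 14 ≤ bound (satisfied).

Step 1: Compute V_q(n, t) = Σ_{j=0}^3 C(n, j) (q−1)^j.
  j = 0: C(7,0)·(4)^0 = 1·1 = 1.
  j = 1: C(7,1)·(4)^1 = 7·4 = 28.
  j = 2: C(7,2)·(4)^2 = 21·16 = 336.
  j = 3: C(7,3)·(4)^3 = 35·64 = 2240.
  V_q(n, t) = 1 + 28 + 336 + 2240 = 2605.
Step 2: q^n = 5^7 = 78125.
Step 3: Hamming bound ⌊q^n / V_q(n,t)⌋ = ⌊78125/2605⌋ = 29.
Step 4: Compare |C| = 14 to 29: satisfied.
The claimed |C| lies below the Hamming bound.


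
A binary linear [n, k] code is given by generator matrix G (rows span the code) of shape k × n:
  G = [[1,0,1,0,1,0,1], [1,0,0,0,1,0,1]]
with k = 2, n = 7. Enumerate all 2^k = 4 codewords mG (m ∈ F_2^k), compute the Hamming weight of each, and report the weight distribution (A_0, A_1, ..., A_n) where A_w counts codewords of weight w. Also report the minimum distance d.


Weight distribution: A_0 = 1, A_1 = 1, A_3 = 1, A_4 = 1. Minimum distance d = 1.

Enumerate all 2^2 = 4 messages m ∈ F_2^2.
For each, compute codeword c = mG in F_2^7, then tally its weight.
  m = 00 → c = 0000000, weight = 0.
  m = 10 → c = 1010101, weight = 4.
  m = 01 → c = 1000101, weight = 3.
  m = 11 → c = 0010000, weight = 1.
Tally weights:
  weight 0: 1 codewords.
  weight 1: 1 codewords.
  weight 3: 1 codewords.
  weight 4: 1 codewords.
Minimum distance d = smallest w > 0 with A_w > 0 = 1.
Sanity: Σ A_w = 4 = 2^2 = 4 ✓.


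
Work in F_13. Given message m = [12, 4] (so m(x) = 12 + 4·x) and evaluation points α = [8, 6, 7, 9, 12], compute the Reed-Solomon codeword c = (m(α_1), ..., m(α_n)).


c = [5, 10, 1, 9, 8]

Message polynomial: m(x) = 12 + 4·x (mod 13).
For each evaluation point α_i, compute m(α_i) mod 13:
  α_1 = 8: Horner steps 4 → 5, so m(8) = 5.
  α_2 = 6: Horner steps 4 → 10, so m(6) = 10.
  α_3 = 7: Horner steps 4 → 1, so m(7) = 1.
  α_4 = 9: Horner steps 4 → 9, so m(9) = 9.
  α_5 = 12: Horner steps 4 → 8, so m(12) = 8.
Codeword c = [5, 10, 1, 9, 8] ∈ F_13^5.


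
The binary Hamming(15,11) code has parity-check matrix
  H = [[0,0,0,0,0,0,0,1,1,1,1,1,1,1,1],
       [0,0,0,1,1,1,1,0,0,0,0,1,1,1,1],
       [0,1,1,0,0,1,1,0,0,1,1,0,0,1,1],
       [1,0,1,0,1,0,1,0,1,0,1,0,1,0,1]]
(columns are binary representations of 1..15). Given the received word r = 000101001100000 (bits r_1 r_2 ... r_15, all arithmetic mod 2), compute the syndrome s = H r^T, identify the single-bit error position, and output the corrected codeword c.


s = (0, 0, 0, 1)^T, error position = 1, corrected codeword c = 100101001100000

Compute s = H r^T mod 2 one row at a time:
  s_1 = 0 + 1 + 1 + 0 + 0 + 0 + 0 + 0 = 2 ≡ 0 (mod 2).
  s_2 = 1 + 0 + 1 + 0 + 0 + 0 + 0 + 0 = 2 ≡ 0 (mod 2).
  s_3 = 0 + 0 + 1 + 0 + 1 + 0 + 0 + 0 = 2 ≡ 0 (mod 2).
  s_4 = 0 + 0 + 0 + 0 + 1 + 0 + 0 + 0 = 1 ≡ 1 (mod 2).
s = (0, 0, 0, 1)^T — this equals column 1 of H (binary 0001), so error is at position 1.
Correct: flip bit 1 of r = 000101001100000 to get c = 100101001100000.


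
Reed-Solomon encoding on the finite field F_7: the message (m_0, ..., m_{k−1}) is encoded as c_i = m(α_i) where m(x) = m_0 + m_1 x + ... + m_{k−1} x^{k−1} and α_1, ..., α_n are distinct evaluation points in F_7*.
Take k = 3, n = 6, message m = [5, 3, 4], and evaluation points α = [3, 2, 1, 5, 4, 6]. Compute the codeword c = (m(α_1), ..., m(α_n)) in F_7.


c = [1, 6, 5, 1, 4, 6]

Message polynomial: m(x) = 5 + 3·x + 4·x^2 (mod 7).
For each evaluation point α_i, compute m(α_i) mod 7:
  α_1 = 3: Horner steps 4 → 1 → 1, so m(3) = 1.
  α_2 = 2: Horner steps 4 → 4 → 6, so m(2) = 6.
  α_3 = 1: Horner steps 4 → 0 → 5, so m(1) = 5.
  α_4 = 5: Horner steps 4 → 2 → 1, so m(5) = 1.
  α_5 = 4: Horner steps 4 → 5 → 4, so m(4) = 4.
  α_6 = 6: Horner steps 4 → 6 → 6, so m(6) = 6.
Codeword c = [1, 6, 5, 1, 4, 6] ∈ F_7^6.


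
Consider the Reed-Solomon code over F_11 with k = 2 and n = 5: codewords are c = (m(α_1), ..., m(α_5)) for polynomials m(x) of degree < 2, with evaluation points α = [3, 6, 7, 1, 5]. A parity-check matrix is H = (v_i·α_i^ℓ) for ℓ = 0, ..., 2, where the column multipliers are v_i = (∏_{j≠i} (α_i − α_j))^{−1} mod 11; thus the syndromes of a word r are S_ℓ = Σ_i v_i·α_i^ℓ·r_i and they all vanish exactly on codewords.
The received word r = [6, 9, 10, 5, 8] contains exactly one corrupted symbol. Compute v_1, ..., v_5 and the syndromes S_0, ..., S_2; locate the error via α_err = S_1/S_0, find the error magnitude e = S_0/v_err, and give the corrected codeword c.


S = (5, 5, 5), error at position 4, error magnitude e = 1, c = [6, 9, 10, 4, 8].

Step 1: column multipliers v_i = (∏_{j≠i}(α_i − α_j))^{−1} mod 11.
  i = 1 (α = 3): (3−6)(3−7)(3−1)(3−5) = (−3)·(−4)·2·(−2) = −48 ≡ 7, so v_1 = 7^{−1} = 8 (mod 11).
  i = 2 (α = 6): (6−3)(6−7)(6−1)(6−5) = 3·(−1)·5·1 = −15 ≡ 7, so v_2 = 7^{−1} = 8 (mod 11).
  i = 3 (α = 7): (7−3)(7−6)(7−1)(7−5) = 4·1·6·2 = 48 ≡ 4, so v_3 = 4^{−1} = 3 (mod 11).
  i = 4 (α = 1): (1−3)(1−6)(1−7)(1−5) = (−2)·(−5)·(−6)·(−4) = 240 ≡ 9, so v_4 = 9^{−1} = 5 (mod 11).
  i = 5 (α = 5): (5−3)(5−6)(5−7)(5−1) = 2·(−1)·(−2)·4 = 16 ≡ 5, so v_5 = 5^{−1} = 9 (mod 11).
  v = [8, 8, 3, 5, 9].
Step 2: syndromes of r = [6, 9, 10, 5, 8] (all sums mod 11).
  S_0 = Σ v_i r_i = 8·6 + 8·9 + 3·10 + 5·5 + 9·8 = 247 ≡ 5.
  S_1 = Σ v_i α_i r_i = 8·3·6 + 8·6·9 + 3·7·10 + 5·1·5 + 9·5·8 = 1171 ≡ 5.
  α_i^2 mod 11 = [9, 3, 5, 1, 3].
  S_2 = Σ v_i α_i^2 r_i = 8·9·6 + 8·3·9 + 3·5·10 + 5·1·5 + 9·3·8 = 1039 ≡ 5.
  S = (5, 5, 5) ≠ 0, so r is not a codeword (an error is present).
Step 3: locate the error. For a single error e at position i, S_ℓ = v_i·e·α_i^ℓ, so α_err = S_1/S_0.
  S_0^{−1} = 5^{−1} = 9 (mod 11), so α_err = 5·9 = 45 ≡ 1 = α_4. Error position i = 4.
  Consistency check: S_2/S_1 = 5·9 = 45 ≡ 1 = α_err ✓ (single-error assumption holds).
Step 4: error magnitude e = S_0/v_4 = S_0·∏_{j≠4}(α_4 − α_j) = 5·9 = 45 ≡ 1 (mod 11).
Step 5: correct position 4: c_4 = r_4 − e = 5 − 1 ≡ 4 (mod 11). Hence c = [6, 9, 10, 4, 8].
  Check: interpolating c through the α_i gives m(x) = 3 + 1·x (degree < 2) with m(α_i) = c_i for every i, so c is indeed a codeword.


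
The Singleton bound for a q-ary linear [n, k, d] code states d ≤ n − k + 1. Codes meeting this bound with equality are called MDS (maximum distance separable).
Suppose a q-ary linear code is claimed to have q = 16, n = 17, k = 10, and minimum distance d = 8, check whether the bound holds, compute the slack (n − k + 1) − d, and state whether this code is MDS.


Singleton RHS = n − k + 1 = 8, slack = 0, bound satisfied, MDS.

Singleton bound: d ≤ n − k + 1.
Here n = 17, k = 10, so n − k + 1 = 8.
Given d = 8, check d ≤ 8: YES.
Slack = (n − k + 1) − d = 0.
The code is MDS (slack = 0).
Description: the claimed parameters are [17, 10, 8]_16; such a code would be MDS (meets Singleton bound).


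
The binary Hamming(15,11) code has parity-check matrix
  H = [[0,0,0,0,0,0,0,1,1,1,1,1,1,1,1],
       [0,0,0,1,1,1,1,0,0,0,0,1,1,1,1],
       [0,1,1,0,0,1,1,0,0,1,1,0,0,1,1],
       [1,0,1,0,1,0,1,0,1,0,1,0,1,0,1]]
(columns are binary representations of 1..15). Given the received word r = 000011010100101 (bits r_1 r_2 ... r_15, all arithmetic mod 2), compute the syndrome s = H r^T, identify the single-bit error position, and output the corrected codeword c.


s = (0, 0, 1, 1)^T, error position = 3, corrected codeword c = 001011010100101

Compute s = H r^T mod 2 one row at a time:
  s_1 = 1 + 0 + 1 + 0 + 0 + 1 + 0 + 1 = 4 ≡ 0 (mod 2).
  s_2 = 0 + 1 + 1 + 0 + 0 + 1 + 0 + 1 = 4 ≡ 0 (mod 2).
  s_3 = 0 + 0 + 1 + 0 + 1 + 0 + 0 + 1 = 3 ≡ 1 (mod 2).
  s_4 = 0 + 0 + 1 + 0 + 0 + 0 + 1 + 1 = 3 ≡ 1 (mod 2).
s = (0, 0, 1, 1)^T — this equals column 3 of H (binary 0011), so error is at position 3.
Correct: flip bit 3 of r = 000011010100101 to get c = 001011010100101.


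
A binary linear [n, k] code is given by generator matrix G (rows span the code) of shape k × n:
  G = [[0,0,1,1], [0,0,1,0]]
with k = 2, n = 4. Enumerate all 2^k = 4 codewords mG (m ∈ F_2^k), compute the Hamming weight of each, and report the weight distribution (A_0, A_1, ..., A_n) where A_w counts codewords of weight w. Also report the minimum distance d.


Weight distribution: A_0 = 1, A_1 = 2, A_2 = 1. Minimum distance d = 1.

Enumerate all 2^2 = 4 messages m ∈ F_2^2.
For each, compute codeword c = mG in F_2^4, then tally its weight.
  m = 00 → c = 0000, weight = 0.
  m = 10 → c = 0011, weight = 2.
  m = 01 → c = 0010, weight = 1.
  m = 11 → c = 0001, weight = 1.
Tally weights:
  weight 0: 1 codewords.
  weight 1: 2 codewords.
  weight 2: 1 codewords.
Minimum distance d = smallest w > 0 with A_w > 0 = 1.
Sanity: Σ A_w = 4 = 2^2 = 4 ✓.


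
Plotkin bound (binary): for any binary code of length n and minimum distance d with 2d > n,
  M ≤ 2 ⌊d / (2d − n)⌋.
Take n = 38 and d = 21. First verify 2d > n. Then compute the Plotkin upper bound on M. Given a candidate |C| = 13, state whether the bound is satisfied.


Plotkin bound M ≤ 10; given |C| = 13 > bound (violated).

Check applicability: 2d = 42, n = 38.
2d − n = 4 > 0, so Plotkin applies.
Compute d/(2d−n) = 21/4 ≈ 5.2500.
⌊d/(2d−n)⌋ = 5.
Plotkin bound: M ≤ 2·5 = 10.
Given |C| = 13, check: VIOLATED.
This |C| is above the Plotkin bound, so no binary code with n = 38, d = 21 and 13 codewords exists.


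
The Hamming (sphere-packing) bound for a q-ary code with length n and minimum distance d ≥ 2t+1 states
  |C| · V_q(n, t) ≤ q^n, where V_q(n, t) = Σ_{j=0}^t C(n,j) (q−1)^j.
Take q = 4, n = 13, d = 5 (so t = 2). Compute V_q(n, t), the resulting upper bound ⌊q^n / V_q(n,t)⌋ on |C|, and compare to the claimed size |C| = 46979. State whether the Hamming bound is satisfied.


V_q(n, t) = 742, q^n = 67108864, Hamming bound = 90443, |C| = 46979 ≤ bound (satisfied).

Step 1: Compute V_q(n, t) = Σ_{j=0}^2 C(n, j) (q−1)^j.
  j = 0: C(13,0)·(3)^0 = 1·1 = 1.
  j = 1: C(13,1)·(3)^1 = 13·3 = 39.
  j = 2: C(13,2)·(3)^2 = 78·9 = 702.
  V_q(n, t) = 1 + 39 + 702 = 742.
Step 2: q^n = 4^13 = 67108864.
Step 3: Hamming bound ⌊q^n / V_q(n,t)⌋ = ⌊67108864/742⌋ = 90443.
Step 4: Compare |C| = 46979 to 90443: satisfied.
The claimed |C| lies below the Hamming bound.


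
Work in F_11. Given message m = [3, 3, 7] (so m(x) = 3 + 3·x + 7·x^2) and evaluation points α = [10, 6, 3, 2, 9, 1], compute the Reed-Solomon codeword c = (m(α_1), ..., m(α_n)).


c = [7, 9, 9, 4, 3, 2]

Message polynomial: m(x) = 3 + 3·x + 7·x^2 (mod 11).
For each evaluation point α_i, compute m(α_i) mod 11:
  α_1 = 10: Horner steps 7 → 7 → 7, so m(10) = 7.
  α_2 = 6: Horner steps 7 → 1 → 9, so m(6) = 9.
  α_3 = 3: Horner steps 7 → 2 → 9, so m(3) = 9.
  α_4 = 2: Horner steps 7 → 6 → 4, so m(2) = 4.
  α_5 = 9: Horner steps 7 → 0 → 3, so m(9) = 3.
  α_6 = 1: Horner steps 7 → 10 → 2, so m(1) = 2.
Codeword c = [7, 9, 9, 4, 3, 2] ∈ F_11^6.
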